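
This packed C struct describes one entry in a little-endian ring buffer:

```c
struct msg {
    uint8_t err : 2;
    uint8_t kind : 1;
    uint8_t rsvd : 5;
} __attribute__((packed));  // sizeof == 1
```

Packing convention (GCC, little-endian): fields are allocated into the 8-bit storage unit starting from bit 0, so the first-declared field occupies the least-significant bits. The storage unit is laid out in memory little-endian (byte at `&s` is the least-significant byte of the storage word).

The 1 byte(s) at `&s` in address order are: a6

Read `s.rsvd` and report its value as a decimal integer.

20

[0]=0xa6 (little-endian) → word 0xa6
err:2 @ bit 0 → (0xa6>>0)&0x3 = 0x2
kind:1 @ bit 2 → (0xa6>>2)&0x1 = 0x1
rsvd:5 @ bit 3 → (0xa6>>3)&0x1f = 0x14  ←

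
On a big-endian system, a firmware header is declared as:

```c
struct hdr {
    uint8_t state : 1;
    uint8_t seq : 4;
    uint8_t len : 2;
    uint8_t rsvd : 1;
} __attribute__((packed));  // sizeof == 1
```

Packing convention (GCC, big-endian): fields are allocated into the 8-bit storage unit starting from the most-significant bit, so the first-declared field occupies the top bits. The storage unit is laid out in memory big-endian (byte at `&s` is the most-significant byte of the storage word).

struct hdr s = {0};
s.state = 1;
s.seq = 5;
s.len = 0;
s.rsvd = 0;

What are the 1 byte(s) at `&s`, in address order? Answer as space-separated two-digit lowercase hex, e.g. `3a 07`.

state (1b) val=1 bits=0x1 at bit 7: 0x80
seq (4b) val=5 bits=0x5 at bit 3: 0xa8
len (2b) val=0 bits=0x0 at bit 1: 0xa8
rsvd (1b) val=0 bits=0x0 at bit 0: 0xa8
word = 0xa8 → big-endian bytes:
  [0]=0xa8

a8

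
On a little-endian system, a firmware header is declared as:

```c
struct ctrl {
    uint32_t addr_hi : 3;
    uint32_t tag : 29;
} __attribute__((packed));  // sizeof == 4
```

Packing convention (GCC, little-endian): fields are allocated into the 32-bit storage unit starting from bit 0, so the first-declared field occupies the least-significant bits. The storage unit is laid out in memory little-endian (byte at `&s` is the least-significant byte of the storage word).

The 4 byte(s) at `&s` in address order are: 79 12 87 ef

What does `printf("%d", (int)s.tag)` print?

[0]=0x79 [1]=0x12 [2]=0x87 [3]=0xef (little-endian) → word 0xef871279
addr_hi [0+:3] = (word>>0) & 0x7 = 1
tag [3+:29] = (word>>3) & 0x1fffffff = 502325839  ←

502325839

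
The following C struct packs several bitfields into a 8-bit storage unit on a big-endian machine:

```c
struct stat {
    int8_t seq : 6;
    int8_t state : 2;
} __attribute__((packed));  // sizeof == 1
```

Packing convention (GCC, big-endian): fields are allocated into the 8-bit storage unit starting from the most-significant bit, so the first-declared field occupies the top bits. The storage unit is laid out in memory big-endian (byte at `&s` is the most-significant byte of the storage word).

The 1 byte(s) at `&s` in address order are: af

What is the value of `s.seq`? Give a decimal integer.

[0]=0xaf (big-endian) → word 0xaf
seq:6 @ bit 2 → (0xaf>>2)&0x3f = 0x2b  ←
state:2 @ bit 0 → (0xaf>>0)&0x3 = 0x3
seq signed 6b, MSB=1: 43 - 64 = -21

-21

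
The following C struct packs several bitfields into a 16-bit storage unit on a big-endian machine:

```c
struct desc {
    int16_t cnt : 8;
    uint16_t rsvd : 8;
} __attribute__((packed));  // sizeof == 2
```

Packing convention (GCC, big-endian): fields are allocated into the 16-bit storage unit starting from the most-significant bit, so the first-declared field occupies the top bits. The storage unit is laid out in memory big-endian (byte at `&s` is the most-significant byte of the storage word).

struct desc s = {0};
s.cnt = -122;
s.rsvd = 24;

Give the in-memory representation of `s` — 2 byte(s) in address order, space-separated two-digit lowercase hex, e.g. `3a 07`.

cnt (8b) val=-122 bits=0x86 at bit 8: 0x8600
rsvd (8b) val=24 bits=0x18 at bit 0: 0x8618
word = 0x8618 → big-endian bytes:
  [0]=0x86  [1]=0x18

86 18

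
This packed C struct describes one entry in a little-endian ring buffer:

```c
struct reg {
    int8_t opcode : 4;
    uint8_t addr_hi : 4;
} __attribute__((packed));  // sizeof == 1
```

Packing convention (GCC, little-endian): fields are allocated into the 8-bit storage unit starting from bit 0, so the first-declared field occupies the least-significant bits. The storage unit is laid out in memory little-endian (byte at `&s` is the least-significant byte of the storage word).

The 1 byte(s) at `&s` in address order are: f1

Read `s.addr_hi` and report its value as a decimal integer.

[0]=0xf1 (little-endian) → word 0xf1
opcode [0+:4] = (word>>0) & 0xf = 1
addr_hi [4+:4] = (word>>4) & 0xf = 15  ←

15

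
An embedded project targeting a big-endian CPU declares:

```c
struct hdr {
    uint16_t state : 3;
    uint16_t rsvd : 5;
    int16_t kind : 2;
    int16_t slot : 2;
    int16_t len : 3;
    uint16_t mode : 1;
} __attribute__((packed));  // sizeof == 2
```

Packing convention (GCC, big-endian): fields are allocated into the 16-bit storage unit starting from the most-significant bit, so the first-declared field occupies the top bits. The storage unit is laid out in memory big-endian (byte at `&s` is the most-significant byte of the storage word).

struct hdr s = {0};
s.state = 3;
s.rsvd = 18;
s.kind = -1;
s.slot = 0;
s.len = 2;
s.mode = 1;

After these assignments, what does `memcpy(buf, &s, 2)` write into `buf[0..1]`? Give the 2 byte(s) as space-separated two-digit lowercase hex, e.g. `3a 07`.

state:3 = 3 → 0x3 << 13 → word 0x6000
rsvd:5 = 18 → 0x12 << 8 → word 0x7200
kind:2 = -1 → 0x3 << 6 → word 0x72c0
slot:2 = 0 → 0x0 << 4 → word 0x72c0
len:3 = 2 → 0x2 << 1 → word 0x72c4
mode:1 = 1 → 0x1 << 0 → word 0x72c5
word = 0x72c5 → big-endian bytes:
  [0]=0x72  [1]=0xc5

72 c5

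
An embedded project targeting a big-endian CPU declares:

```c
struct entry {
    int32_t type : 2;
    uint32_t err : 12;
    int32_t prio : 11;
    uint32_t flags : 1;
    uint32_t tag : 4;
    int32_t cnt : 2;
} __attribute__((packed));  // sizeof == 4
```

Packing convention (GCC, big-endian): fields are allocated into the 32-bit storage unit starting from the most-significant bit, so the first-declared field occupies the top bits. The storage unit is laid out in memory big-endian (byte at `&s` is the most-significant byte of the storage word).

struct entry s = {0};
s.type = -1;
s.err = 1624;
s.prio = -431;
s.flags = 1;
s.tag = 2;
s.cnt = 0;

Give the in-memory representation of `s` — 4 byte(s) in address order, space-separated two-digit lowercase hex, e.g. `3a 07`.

d9 63 28 c8

type (2b) val=-1 bits=0x3 at bit 30: 0xc0000000
err (12b) val=1624 bits=0x658 at bit 18: 0xd9600000
prio (11b) val=-431 bits=0x651 at bit 7: 0xd9632880
flags (1b) val=1 bits=0x1 at bit 6: 0xd96328c0
tag (4b) val=2 bits=0x2 at bit 2: 0xd96328c8
cnt (2b) val=0 bits=0x0 at bit 0: 0xd96328c8
word = 0xd96328c8 → big-endian bytes:
  [0]=0xd9  [1]=0x63  [2]=0x28  [3]=0xc8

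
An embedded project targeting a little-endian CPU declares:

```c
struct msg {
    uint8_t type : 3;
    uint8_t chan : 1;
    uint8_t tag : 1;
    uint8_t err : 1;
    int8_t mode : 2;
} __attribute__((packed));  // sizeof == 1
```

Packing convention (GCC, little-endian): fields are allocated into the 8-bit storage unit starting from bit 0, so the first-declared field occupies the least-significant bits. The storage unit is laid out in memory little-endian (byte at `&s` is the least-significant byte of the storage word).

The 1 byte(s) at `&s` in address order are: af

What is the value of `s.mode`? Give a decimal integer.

[0]=0xaf (little-endian) → word 0xaf
type [0+:3] = (word>>0) & 0x7 = 7
chan [3+:1] = (word>>3) & 0x1 = 1
tag [4+:1] = (word>>4) & 0x1 = 0
err [5+:1] = (word>>5) & 0x1 = 1
mode [6+:2] = (word>>6) & 0x3 = 2  ←
mode signed 2b, MSB=1: 2 - 4 = -2

-2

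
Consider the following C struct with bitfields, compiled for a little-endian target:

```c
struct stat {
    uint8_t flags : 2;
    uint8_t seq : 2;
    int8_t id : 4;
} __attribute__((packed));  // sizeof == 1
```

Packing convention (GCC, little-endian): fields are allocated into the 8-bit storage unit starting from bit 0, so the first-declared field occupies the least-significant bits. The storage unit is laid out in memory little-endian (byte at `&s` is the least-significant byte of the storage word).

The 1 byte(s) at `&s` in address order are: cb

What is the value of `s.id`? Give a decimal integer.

[0]=0xcb (little-endian) → word 0xcb
flags:2 @ bit 0 → (0xcb>>0)&0x3 = 0x3
seq:2 @ bit 2 → (0xcb>>2)&0x3 = 0x2
id:4 @ bit 4 → (0xcb>>4)&0xf = 0xc  ←
id signed 4b, MSB=1: 12 - 16 = -4

-4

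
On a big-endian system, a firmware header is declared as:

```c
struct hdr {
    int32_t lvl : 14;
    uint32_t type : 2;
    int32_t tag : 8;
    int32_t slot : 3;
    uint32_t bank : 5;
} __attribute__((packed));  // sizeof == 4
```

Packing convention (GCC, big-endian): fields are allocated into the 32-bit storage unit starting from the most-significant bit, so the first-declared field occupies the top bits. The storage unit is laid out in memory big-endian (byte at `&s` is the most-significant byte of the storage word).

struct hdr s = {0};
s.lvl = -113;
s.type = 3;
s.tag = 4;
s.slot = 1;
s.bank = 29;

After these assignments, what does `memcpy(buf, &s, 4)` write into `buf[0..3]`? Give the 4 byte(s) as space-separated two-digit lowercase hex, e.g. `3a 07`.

fe 3f 04 3d

lvl (14b) val=-113 bits=0x3f8f at bit 18: 0xfe3c0000
type (2b) val=3 bits=0x3 at bit 16: 0xfe3f0000
tag (8b) val=4 bits=0x4 at bit 8: 0xfe3f0400
slot (3b) val=1 bits=0x1 at bit 5: 0xfe3f0420
bank (5b) val=29 bits=0x1d at bit 0: 0xfe3f043d
word = 0xfe3f043d → big-endian bytes:
  [0]=0xfe  [1]=0x3f  [2]=0x04  [3]=0x3d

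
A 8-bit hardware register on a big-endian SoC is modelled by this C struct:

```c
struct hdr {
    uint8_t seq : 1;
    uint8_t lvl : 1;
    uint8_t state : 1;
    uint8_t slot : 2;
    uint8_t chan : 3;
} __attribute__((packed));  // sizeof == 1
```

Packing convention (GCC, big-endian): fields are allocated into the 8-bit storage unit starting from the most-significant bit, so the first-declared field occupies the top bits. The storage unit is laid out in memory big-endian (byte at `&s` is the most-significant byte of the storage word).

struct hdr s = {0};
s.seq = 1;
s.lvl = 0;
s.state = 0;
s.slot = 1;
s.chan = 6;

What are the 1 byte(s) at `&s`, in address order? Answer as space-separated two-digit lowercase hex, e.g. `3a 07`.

[7+:1] seq=1 & 0x1 = 0x1; word=0x80
[6+:1] lvl=0 & 0x1 = 0x0; word=0x80
[5+:1] state=0 & 0x1 = 0x0; word=0x80
[3+:2] slot=1 & 0x3 = 0x1; word=0x88
[0+:3] chan=6 & 0x7 = 0x6; word=0x8e
word = 0x8e → big-endian bytes:
  [0]=0x8e

8e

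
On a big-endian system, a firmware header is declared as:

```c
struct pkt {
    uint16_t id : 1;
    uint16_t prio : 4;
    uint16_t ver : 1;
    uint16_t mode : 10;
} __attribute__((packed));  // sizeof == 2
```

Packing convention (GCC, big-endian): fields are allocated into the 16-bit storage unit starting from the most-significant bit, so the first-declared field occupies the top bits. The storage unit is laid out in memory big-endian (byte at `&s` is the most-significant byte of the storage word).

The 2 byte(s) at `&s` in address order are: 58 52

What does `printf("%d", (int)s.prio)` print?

11

[0]=0x58 [1]=0x52 (big-endian) → word 0x5852
id:1 @ bit 15 → (0x5852>>15)&0x1 = 0x0
prio:4 @ bit 11 → (0x5852>>11)&0xf = 0xb  ←
ver:1 @ bit 10 → (0x5852>>10)&0x1 = 0x0
mode:10 @ bit 0 → (0x5852>>0)&0x3ff = 0x52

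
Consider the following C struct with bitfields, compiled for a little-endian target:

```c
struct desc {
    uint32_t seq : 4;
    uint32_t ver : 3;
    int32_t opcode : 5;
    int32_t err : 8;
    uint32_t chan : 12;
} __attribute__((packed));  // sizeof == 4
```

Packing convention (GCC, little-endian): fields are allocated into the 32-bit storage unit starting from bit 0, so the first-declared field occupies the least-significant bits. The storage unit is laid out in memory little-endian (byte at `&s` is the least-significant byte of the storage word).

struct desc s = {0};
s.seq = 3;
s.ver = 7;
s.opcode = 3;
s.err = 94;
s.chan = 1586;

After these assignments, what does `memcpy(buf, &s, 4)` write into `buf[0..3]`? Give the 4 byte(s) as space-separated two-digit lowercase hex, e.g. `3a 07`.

seq (4b) val=3 bits=0x3 at bit 0: 0x00000003
ver (3b) val=7 bits=0x7 at bit 4: 0x00000073
opcode (5b) val=3 bits=0x3 at bit 7: 0x000001f3
err (8b) val=94 bits=0x5e at bit 12: 0x0005e1f3
chan (12b) val=1586 bits=0x632 at bit 20: 0x6325e1f3
word = 0x6325e1f3 → little-endian bytes:
  [0]=0xf3  [1]=0xe1  [2]=0x25  [3]=0x63

f3 e1 25 63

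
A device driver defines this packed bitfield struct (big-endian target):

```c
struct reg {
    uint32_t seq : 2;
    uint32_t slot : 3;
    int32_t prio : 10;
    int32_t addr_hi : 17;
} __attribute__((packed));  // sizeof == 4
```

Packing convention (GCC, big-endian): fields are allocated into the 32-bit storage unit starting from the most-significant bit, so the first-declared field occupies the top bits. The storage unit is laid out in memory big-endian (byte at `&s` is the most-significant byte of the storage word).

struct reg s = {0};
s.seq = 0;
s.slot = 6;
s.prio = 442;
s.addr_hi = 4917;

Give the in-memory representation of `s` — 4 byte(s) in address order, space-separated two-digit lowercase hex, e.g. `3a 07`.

seq:2 = 0 → 0x0 << 30 → word 0x00000000
slot:3 = 6 → 0x6 << 27 → word 0x30000000
prio:10 = 442 → 0x1ba << 17 → word 0x33740000
addr_hi:17 = 4917 → 0x1335 << 0 → word 0x33741335
word = 0x33741335 → big-endian bytes:
  [0]=0x33  [1]=0x74  [2]=0x13  [3]=0x35

33 74 13 35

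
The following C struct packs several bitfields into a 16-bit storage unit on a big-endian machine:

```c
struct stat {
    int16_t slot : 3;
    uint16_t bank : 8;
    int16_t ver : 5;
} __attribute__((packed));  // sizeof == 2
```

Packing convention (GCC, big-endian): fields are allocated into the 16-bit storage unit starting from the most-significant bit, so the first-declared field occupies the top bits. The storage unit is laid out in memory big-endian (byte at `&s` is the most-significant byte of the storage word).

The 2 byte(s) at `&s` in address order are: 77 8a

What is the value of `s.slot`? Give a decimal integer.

3

[0]=0x77 [1]=0x8a (big-endian) → word 0x778a
slot [13+:3] = (word>>13) & 0x7 = 3  ←
bank [5+:8] = (word>>5) & 0xff = 188
ver [0+:5] = (word>>0) & 0x1f = 10
slot signed 3b, MSB=0: value = 3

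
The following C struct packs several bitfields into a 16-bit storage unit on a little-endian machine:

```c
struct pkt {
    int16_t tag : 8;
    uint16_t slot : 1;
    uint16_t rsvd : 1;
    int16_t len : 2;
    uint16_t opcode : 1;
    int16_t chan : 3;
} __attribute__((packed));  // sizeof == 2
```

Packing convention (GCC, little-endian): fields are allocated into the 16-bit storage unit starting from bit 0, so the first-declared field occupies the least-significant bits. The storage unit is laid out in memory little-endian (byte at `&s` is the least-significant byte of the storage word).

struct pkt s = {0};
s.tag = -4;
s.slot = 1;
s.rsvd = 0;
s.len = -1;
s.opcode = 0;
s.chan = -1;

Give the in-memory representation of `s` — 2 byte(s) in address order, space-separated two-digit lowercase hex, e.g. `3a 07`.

tag:8 = -4 → 0xfc << 0 → word 0x00fc
slot:1 = 1 → 0x1 << 8 → word 0x01fc
rsvd:1 = 0 → 0x0 << 9 → word 0x01fc
len:2 = -1 → 0x3 << 10 → word 0x0dfc
opcode:1 = 0 → 0x0 << 12 → word 0x0dfc
chan:3 = -1 → 0x7 << 13 → word 0xedfc
word = 0xedfc → little-endian bytes:
  [0]=0xfc  [1]=0xed

fc ed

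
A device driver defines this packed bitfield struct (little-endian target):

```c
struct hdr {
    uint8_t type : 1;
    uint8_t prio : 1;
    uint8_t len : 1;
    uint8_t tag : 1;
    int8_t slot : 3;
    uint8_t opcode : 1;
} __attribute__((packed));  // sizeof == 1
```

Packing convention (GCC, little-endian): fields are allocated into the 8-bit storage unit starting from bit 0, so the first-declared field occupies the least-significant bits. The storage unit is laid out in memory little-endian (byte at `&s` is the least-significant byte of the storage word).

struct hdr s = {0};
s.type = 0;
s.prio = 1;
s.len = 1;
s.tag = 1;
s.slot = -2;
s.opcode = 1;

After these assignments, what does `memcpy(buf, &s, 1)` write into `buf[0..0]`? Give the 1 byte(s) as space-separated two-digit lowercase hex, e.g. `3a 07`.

ee

[0+:1] type=0 & 0x1 = 0x0; word=0x00
[1+:1] prio=1 & 0x1 = 0x1; word=0x02
[2+:1] len=1 & 0x1 = 0x1; word=0x06
[3+:1] tag=1 & 0x1 = 0x1; word=0x0e
[4+:3] slot=-2 & 0x7 = 0x6; word=0x6e
[7+:1] opcode=1 & 0x1 = 0x1; word=0xee
word = 0xee → little-endian bytes:
  [0]=0xee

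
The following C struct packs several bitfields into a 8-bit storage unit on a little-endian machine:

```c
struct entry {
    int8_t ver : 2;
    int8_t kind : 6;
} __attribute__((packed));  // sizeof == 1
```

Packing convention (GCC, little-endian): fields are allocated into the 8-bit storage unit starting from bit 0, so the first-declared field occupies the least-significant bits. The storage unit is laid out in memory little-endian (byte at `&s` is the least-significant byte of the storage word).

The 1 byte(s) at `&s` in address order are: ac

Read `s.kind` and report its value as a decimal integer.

[0]=0xac (little-endian) → word 0xac
ver:2 @ bit 0 → (0xac>>0)&0x3 = 0x0
kind:6 @ bit 2 → (0xac>>2)&0x3f = 0x2b  ←
kind signed 6b, MSB=1: 43 - 64 = -21

-21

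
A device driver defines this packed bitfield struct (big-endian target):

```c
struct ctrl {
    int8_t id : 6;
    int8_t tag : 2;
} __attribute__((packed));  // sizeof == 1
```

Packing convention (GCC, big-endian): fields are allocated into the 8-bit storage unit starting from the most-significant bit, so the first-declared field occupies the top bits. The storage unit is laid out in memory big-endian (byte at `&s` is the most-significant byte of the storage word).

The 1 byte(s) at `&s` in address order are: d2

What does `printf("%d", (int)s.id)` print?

[0]=0xd2 (big-endian) → word 0xd2
id:6 @ bit 2 → (0xd2>>2)&0x3f = 0x34  ←
tag:2 @ bit 0 → (0xd2>>0)&0x3 = 0x2
id signed 6b, MSB=1: 52 - 64 = -12

-12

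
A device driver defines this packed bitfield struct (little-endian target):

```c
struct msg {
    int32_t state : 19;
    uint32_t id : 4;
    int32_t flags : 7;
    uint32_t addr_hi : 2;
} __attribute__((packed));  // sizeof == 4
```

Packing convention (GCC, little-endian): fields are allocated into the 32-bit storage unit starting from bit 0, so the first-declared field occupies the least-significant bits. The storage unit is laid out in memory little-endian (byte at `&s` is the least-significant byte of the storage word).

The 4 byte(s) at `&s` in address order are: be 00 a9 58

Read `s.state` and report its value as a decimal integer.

65726

[0]=0xbe [1]=0x00 [2]=0xa9 [3]=0x58 (little-endian) → word 0x58a900be
state [0+:19] = (word>>0) & 0x7ffff = 65726  ←
id [19+:4] = (word>>19) & 0xf = 5
flags [23+:7] = (word>>23) & 0x7f = 49
addr_hi [30+:2] = (word>>30) & 0x3 = 1
state signed 19b, MSB=0: value = 65726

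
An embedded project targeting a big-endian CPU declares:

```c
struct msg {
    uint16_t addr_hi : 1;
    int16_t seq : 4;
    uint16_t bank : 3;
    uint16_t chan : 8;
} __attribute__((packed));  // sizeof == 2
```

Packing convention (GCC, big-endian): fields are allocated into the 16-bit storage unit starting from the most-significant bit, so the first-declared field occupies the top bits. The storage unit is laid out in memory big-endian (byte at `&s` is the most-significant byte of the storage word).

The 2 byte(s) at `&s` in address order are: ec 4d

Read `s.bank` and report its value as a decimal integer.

[0]=0xec [1]=0x4d (big-endian) → word 0xec4d
addr_hi:1 @ bit 15 → (0xec4d>>15)&0x1 = 0x1
seq:4 @ bit 11 → (0xec4d>>11)&0xf = 0xd
bank:3 @ bit 8 → (0xec4d>>8)&0x7 = 0x4  ←
chan:8 @ bit 0 → (0xec4d>>0)&0xff = 0x4d

4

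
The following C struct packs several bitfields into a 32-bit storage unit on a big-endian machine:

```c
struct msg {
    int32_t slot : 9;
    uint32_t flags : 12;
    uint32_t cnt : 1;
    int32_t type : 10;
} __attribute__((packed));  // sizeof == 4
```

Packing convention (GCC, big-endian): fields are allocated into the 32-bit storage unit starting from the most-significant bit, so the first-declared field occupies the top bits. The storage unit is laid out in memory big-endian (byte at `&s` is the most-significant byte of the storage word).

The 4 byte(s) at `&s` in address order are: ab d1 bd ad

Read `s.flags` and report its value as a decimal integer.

2615

[0]=0xab [1]=0xd1 [2]=0xbd [3]=0xad (big-endian) → word 0xabd1bdad
slot [23+:9] = (word>>23) & 0x1ff = 343
flags [11+:12] = (word>>11) & 0xfff = 2615  ←
cnt [10+:1] = (word>>10) & 0x1 = 1
type [0+:10] = (word>>0) & 0x3ff = 429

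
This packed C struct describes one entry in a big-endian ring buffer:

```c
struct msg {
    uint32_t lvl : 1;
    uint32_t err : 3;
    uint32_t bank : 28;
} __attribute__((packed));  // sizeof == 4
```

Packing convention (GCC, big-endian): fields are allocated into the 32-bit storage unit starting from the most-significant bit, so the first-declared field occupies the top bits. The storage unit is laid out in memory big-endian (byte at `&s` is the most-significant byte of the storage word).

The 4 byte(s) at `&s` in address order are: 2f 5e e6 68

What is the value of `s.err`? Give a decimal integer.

[0]=0x2f [1]=0x5e [2]=0xe6 [3]=0x68 (big-endian) → word 0x2f5ee668
lvl:1 @ bit 31 → (0x2f5ee668>>31)&0x1 = 0x0
err:3 @ bit 28 → (0x2f5ee668>>28)&0x7 = 0x2  ←
bank:28 @ bit 0 → (0x2f5ee668>>0)&0xfffffff = 0xf5ee668

2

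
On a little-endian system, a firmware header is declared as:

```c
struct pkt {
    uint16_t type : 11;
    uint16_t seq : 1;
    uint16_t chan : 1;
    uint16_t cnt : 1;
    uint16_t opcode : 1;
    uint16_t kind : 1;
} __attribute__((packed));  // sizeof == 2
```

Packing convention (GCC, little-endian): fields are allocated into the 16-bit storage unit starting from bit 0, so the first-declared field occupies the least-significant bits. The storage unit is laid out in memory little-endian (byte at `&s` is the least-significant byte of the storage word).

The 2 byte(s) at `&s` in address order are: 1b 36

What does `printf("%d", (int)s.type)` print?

[0]=0x1b [1]=0x36 (little-endian) → word 0x361b
type:11 @ bit 0 → (0x361b>>0)&0x7ff = 0x61b  ←
seq:1 @ bit 11 → (0x361b>>11)&0x1 = 0x0
chan:1 @ bit 12 → (0x361b>>12)&0x1 = 0x1
cnt:1 @ bit 13 → (0x361b>>13)&0x1 = 0x1
opcode:1 @ bit 14 → (0x361b>>14)&0x1 = 0x0
kind:1 @ bit 15 → (0x361b>>15)&0x1 = 0x0

1563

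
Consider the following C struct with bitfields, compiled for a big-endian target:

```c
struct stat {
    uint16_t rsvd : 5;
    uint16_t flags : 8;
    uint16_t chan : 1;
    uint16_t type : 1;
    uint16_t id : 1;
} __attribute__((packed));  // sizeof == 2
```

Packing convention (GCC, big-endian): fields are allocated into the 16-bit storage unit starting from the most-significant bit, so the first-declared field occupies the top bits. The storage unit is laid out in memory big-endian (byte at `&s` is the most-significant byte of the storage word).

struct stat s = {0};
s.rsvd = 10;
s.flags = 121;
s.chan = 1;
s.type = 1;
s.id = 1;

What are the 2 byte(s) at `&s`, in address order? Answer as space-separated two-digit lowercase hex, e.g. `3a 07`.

rsvd:5 = 10 → 0xa << 11 → word 0x5000
flags:8 = 121 → 0x79 << 3 → word 0x53c8
chan:1 = 1 → 0x1 << 2 → word 0x53cc
type:1 = 1 → 0x1 << 1 → word 0x53ce
id:1 = 1 → 0x1 << 0 → word 0x53cf
word = 0x53cf → big-endian bytes:
  [0]=0x53  [1]=0xcf

53 cf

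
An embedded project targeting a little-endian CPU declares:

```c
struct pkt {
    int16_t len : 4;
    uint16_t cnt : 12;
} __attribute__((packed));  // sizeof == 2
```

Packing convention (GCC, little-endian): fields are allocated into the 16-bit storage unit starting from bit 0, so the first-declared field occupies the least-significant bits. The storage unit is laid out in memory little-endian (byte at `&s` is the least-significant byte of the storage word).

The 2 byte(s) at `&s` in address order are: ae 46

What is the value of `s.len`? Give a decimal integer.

-2

[0]=0xae [1]=0x46 (little-endian) → word 0x46ae
len:4 @ bit 0 → (0x46ae>>0)&0xf = 0xe  ←
cnt:12 @ bit 4 → (0x46ae>>4)&0xfff = 0x46a
len signed 4b, MSB=1: 14 - 16 = -2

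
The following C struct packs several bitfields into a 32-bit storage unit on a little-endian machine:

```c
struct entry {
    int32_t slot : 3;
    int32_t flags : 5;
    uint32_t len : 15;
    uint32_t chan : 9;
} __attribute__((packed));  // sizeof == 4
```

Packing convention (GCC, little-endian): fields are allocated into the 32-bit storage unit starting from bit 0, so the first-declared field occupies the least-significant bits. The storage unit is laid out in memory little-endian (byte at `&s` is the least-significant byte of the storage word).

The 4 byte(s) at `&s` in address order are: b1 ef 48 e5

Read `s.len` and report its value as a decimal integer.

18671

[0]=0xb1 [1]=0xef [2]=0x48 [3]=0xe5 (little-endian) → word 0xe548efb1
slot [0+:3] = (word>>0) & 0x7 = 1
flags [3+:5] = (word>>3) & 0x1f = 22
len [8+:15] = (word>>8) & 0x7fff = 18671  ←
chan [23+:9] = (word>>23) & 0x1ff = 458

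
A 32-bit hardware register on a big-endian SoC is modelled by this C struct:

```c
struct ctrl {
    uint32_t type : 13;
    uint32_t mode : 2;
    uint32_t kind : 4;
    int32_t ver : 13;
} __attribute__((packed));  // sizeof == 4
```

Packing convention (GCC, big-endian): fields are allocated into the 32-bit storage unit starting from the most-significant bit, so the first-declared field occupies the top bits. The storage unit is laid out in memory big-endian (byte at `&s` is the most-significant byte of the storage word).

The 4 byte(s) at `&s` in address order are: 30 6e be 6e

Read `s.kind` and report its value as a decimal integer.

5

[0]=0x30 [1]=0x6e [2]=0xbe [3]=0x6e (big-endian) → word 0x306ebe6e
type:13 @ bit 19 → (0x306ebe6e>>19)&0x1fff = 0x60d
mode:2 @ bit 17 → (0x306ebe6e>>17)&0x3 = 0x3
kind:4 @ bit 13 → (0x306ebe6e>>13)&0xf = 0x5  ←
ver:13 @ bit 0 → (0x306ebe6e>>0)&0x1fff = 0x1e6e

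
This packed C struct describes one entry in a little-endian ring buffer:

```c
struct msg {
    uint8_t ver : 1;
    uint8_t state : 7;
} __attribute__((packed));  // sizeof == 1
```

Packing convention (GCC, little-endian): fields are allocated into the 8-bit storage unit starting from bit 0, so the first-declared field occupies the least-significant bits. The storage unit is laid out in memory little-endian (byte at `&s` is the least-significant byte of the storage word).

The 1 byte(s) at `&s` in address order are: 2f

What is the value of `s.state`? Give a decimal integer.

23

[0]=0x2f (little-endian) → word 0x2f
ver [0+:1] = (word>>0) & 0x1 = 1
state [1+:7] = (word>>1) & 0x7f = 23  ←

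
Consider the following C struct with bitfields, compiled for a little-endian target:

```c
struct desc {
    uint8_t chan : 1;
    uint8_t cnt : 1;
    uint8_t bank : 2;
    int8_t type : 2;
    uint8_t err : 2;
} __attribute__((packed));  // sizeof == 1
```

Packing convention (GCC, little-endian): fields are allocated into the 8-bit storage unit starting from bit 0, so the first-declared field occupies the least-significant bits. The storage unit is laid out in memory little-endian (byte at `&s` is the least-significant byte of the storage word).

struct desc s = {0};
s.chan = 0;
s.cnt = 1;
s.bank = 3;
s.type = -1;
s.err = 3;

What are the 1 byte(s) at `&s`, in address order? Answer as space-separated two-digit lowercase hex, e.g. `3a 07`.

fe

chan (1b) val=0 bits=0x0 at bit 0: 0x00
cnt (1b) val=1 bits=0x1 at bit 1: 0x02
bank (2b) val=3 bits=0x3 at bit 2: 0x0e
type (2b) val=-1 bits=0x3 at bit 4: 0x3e
err (2b) val=3 bits=0x3 at bit 6: 0xfe
word = 0xfe → little-endian bytes:
  [0]=0xfe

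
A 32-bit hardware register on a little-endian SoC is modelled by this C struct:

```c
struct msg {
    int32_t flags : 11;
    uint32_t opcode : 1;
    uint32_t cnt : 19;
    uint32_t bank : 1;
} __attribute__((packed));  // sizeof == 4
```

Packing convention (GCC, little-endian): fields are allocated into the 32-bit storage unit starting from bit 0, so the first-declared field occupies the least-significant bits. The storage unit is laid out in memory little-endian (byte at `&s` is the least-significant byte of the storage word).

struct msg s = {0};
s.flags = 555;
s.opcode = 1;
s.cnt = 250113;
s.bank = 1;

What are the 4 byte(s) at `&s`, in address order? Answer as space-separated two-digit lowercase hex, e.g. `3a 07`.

[0+:11] flags=555 & 0x7ff = 0x22b; word=0x0000022b
[11+:1] opcode=1 & 0x1 = 0x1; word=0x00000a2b
[12+:19] cnt=250113 & 0x7ffff = 0x3d101; word=0x3d101a2b
[31+:1] bank=1 & 0x1 = 0x1; word=0xbd101a2b
word = 0xbd101a2b → little-endian bytes:
  [0]=0x2b  [1]=0x1a  [2]=0x10  [3]=0xbd

2b 1a 10 bd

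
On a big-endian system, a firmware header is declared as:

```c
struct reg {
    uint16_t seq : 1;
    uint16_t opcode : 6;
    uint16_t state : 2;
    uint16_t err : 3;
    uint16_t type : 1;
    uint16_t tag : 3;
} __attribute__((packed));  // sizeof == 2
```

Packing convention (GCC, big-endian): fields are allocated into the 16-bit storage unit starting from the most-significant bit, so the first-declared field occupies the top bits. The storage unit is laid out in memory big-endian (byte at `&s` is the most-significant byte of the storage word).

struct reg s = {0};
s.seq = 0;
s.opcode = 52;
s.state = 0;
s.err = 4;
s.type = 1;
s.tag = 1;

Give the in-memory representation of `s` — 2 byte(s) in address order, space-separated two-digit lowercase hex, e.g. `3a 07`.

seq:1 = 0 → 0x0 << 15 → word 0x0000
opcode:6 = 52 → 0x34 << 9 → word 0x6800
state:2 = 0 → 0x0 << 7 → word 0x6800
err:3 = 4 → 0x4 << 4 → word 0x6840
type:1 = 1 → 0x1 << 3 → word 0x6848
tag:3 = 1 → 0x1 << 0 → word 0x6849
word = 0x6849 → big-endian bytes:
  [0]=0x68  [1]=0x49

68 49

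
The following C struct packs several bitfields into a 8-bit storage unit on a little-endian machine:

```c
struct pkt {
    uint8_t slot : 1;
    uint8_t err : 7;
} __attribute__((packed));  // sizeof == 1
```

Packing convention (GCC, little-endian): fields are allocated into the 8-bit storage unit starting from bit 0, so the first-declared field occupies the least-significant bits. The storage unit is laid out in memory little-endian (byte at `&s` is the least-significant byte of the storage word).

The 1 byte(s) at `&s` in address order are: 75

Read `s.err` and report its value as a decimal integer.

[0]=0x75 (little-endian) → word 0x75
slot [0+:1] = (word>>0) & 0x1 = 1
err [1+:7] = (word>>1) & 0x7f = 58  ←

58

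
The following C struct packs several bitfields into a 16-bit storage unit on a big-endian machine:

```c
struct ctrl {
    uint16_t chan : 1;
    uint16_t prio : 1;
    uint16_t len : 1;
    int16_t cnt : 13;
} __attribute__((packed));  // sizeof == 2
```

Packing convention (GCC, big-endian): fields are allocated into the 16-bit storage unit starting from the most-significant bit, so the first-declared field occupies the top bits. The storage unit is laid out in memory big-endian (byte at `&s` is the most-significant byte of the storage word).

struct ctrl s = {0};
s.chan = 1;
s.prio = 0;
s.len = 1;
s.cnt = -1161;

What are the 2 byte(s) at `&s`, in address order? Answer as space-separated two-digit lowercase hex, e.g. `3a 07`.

chan:1 = 1 → 0x1 << 15 → word 0x8000
prio:1 = 0 → 0x0 << 14 → word 0x8000
len:1 = 1 → 0x1 << 13 → word 0xa000
cnt:13 = -1161 → 0x1b77 << 0 → word 0xbb77
word = 0xbb77 → big-endian bytes:
  [0]=0xbb  [1]=0x77

bb 77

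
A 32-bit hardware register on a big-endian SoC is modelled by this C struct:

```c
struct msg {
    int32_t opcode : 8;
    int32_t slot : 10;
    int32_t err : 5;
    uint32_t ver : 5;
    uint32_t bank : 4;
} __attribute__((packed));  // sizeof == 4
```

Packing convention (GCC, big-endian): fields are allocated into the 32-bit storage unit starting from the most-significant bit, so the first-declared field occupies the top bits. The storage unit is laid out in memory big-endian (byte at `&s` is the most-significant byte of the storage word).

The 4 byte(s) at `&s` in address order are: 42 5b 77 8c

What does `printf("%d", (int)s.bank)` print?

[0]=0x42 [1]=0x5b [2]=0x77 [3]=0x8c (big-endian) → word 0x425b778c
opcode:8 @ bit 24 → (0x425b778c>>24)&0xff = 0x42
slot:10 @ bit 14 → (0x425b778c>>14)&0x3ff = 0x16d
err:5 @ bit 9 → (0x425b778c>>9)&0x1f = 0x1b
ver:5 @ bit 4 → (0x425b778c>>4)&0x1f = 0x18
bank:4 @ bit 0 → (0x425b778c>>0)&0xf = 0xc  ←

12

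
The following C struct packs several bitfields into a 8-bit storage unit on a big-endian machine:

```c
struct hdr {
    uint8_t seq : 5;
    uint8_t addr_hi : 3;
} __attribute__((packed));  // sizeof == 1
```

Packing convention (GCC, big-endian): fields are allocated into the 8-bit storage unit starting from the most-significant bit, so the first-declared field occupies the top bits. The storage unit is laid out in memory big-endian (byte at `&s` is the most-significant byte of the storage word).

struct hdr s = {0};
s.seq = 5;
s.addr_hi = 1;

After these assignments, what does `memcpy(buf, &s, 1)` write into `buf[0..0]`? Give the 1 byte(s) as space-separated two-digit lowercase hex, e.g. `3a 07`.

29

seq:5 = 5 → 0x5 << 3 → word 0x28
addr_hi:3 = 1 → 0x1 << 0 → word 0x29
word = 0x29 → big-endian bytes:
  [0]=0x29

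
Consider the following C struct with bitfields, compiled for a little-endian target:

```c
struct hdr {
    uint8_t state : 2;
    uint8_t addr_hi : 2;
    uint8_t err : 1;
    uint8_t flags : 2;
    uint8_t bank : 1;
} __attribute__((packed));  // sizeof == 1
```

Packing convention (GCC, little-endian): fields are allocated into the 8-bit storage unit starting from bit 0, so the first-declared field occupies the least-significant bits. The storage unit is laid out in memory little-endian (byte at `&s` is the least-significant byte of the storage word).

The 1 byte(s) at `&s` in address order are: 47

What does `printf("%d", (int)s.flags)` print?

2

[0]=0x47 (little-endian) → word 0x47
state:2 @ bit 0 → (0x47>>0)&0x3 = 0x3
addr_hi:2 @ bit 2 → (0x47>>2)&0x3 = 0x1
err:1 @ bit 4 → (0x47>>4)&0x1 = 0x0
flags:2 @ bit 5 → (0x47>>5)&0x3 = 0x2  ←
bank:1 @ bit 7 → (0x47>>7)&0x1 = 0x0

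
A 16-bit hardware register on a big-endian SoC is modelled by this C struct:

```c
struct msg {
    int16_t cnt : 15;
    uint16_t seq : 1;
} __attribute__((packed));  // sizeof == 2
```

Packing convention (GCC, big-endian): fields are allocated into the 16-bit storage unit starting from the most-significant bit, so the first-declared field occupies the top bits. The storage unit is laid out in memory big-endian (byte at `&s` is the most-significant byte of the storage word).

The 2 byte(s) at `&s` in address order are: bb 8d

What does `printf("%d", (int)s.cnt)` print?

-8762

[0]=0xbb [1]=0x8d (big-endian) → word 0xbb8d
cnt [1+:15] = (word>>1) & 0x7fff = 24006  ←
seq [0+:1] = (word>>0) & 0x1 = 1
cnt signed 15b, MSB=1: 24006 - 32768 = -8762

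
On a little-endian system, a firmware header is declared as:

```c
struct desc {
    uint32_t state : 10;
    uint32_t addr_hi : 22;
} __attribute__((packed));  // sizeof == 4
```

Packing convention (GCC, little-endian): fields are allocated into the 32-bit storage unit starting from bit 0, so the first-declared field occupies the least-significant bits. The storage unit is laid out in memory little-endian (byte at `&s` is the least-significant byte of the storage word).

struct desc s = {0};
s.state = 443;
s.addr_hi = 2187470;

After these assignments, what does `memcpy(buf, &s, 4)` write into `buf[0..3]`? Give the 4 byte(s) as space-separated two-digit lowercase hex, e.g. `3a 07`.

bb 39 83 85

state:10 = 443 → 0x1bb << 0 → word 0x000001bb
addr_hi:22 = 2187470 → 0x2160ce << 10 → word 0x858339bb
word = 0x858339bb → little-endian bytes:
  [0]=0xbb  [1]=0x39  [2]=0x83  [3]=0x85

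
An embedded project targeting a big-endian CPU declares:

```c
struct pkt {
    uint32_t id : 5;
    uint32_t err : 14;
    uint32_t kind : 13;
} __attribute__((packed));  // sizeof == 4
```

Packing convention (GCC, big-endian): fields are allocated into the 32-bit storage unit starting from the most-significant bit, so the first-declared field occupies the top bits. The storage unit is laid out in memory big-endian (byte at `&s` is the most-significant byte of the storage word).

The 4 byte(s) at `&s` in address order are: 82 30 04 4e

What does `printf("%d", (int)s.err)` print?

4480

[0]=0x82 [1]=0x30 [2]=0x04 [3]=0x4e (big-endian) → word 0x8230044e
id [27+:5] = (word>>27) & 0x1f = 16
err [13+:14] = (word>>13) & 0x3fff = 4480  ←
kind [0+:13] = (word>>0) & 0x1fff = 1102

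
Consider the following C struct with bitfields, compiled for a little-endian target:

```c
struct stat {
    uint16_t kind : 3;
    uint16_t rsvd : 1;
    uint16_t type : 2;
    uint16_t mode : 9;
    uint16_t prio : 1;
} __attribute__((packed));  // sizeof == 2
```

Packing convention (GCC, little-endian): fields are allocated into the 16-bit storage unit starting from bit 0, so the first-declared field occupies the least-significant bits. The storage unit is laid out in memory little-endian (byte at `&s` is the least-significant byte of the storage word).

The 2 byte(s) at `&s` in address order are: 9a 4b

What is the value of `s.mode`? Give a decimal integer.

302

[0]=0x9a [1]=0x4b (little-endian) → word 0x4b9a
kind [0+:3] = (word>>0) & 0x7 = 2
rsvd [3+:1] = (word>>3) & 0x1 = 1
type [4+:2] = (word>>4) & 0x3 = 1
mode [6+:9] = (word>>6) & 0x1ff = 302  ←
prio [15+:1] = (word>>15) & 0x1 = 0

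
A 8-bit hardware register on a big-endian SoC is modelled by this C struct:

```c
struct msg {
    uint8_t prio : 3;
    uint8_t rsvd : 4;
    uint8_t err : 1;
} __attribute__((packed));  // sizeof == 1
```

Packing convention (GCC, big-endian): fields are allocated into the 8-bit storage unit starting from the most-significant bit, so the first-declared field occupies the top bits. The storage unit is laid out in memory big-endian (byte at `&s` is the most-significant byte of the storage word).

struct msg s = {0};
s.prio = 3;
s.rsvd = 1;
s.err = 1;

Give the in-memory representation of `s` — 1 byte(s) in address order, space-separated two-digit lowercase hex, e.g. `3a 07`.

63

prio:3 = 3 → 0x3 << 5 → word 0x60
rsvd:4 = 1 → 0x1 << 1 → word 0x62
err:1 = 1 → 0x1 << 0 → word 0x63
word = 0x63 → big-endian bytes:
  [0]=0x63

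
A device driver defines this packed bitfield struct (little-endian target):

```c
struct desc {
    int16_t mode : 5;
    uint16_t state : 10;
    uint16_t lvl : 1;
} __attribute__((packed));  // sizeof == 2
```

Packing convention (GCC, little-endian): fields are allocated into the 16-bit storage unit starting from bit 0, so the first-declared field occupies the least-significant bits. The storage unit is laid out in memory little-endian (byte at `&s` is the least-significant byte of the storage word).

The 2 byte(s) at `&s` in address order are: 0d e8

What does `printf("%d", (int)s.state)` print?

832

[0]=0x0d [1]=0xe8 (little-endian) → word 0xe80d
mode [0+:5] = (word>>0) & 0x1f = 13
state [5+:10] = (word>>5) & 0x3ff = 832  ←
lvl [15+:1] = (word>>15) & 0x1 = 1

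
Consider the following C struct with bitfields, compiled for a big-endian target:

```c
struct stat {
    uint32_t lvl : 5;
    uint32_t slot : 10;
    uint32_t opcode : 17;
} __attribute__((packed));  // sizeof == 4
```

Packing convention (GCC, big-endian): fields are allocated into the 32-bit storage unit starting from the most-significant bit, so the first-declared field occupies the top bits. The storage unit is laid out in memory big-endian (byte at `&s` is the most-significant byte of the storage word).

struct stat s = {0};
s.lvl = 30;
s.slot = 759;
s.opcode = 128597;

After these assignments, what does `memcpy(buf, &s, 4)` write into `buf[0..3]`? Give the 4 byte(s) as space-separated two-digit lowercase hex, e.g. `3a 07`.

f5 ef f6 55

[27+:5] lvl=30 & 0x1f = 0x1e; word=0xf0000000
[17+:10] slot=759 & 0x3ff = 0x2f7; word=0xf5ee0000
[0+:17] opcode=128597 & 0x1ffff = 0x1f655; word=0xf5eff655
word = 0xf5eff655 → big-endian bytes:
  [0]=0xf5  [1]=0xef  [2]=0xf6  [3]=0x55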